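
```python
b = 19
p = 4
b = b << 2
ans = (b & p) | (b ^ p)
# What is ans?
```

Trace:
`b = 19` → b = 19
`p = 4` → p = 4
`b = b << 2` → b = 76
`ans = (b & p) | (b ^ p)` → ans = 76
So ans = 76

Answer: 76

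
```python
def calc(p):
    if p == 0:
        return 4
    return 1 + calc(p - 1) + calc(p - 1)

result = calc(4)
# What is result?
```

calc(p) = 1 + 2·calc(p-1), calc(0)=4. Closed form: (4+1)·2^4 - 1 = 79.

Answer: 79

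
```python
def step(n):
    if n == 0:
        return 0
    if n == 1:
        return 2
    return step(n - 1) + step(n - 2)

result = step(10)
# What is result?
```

Build up from base cases: step(0)=0, step(1)=2, step(2)=2, step(3)=4, step(4)=6, step(5)=10, step(6)=16, ..., step(10)=110

Answer: 110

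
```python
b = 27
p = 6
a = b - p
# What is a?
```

Trace:
`b = 27` → b = 27
`p = 6` → p = 6
`a = b - p` → a = 21
So a = 21

Answer: 21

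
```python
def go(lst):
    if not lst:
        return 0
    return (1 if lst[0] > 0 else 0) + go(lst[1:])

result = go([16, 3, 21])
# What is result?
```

Count of positive elements in [16, 3, 21] = 3

Answer: 3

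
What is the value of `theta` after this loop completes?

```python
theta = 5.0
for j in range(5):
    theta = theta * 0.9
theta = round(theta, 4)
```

Exponential decay: 5.0 * 0.9^5
`theta` takes the values: 5.0 → 4.5 → 4.05 → 3.645 → 3.2805 → 2.95245 → 2.9525

Answer: 2.9525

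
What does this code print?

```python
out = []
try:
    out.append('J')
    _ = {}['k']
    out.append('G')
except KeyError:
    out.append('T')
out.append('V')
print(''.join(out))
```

Execution trace: 'J' (try body) → 'T' (except KeyError) → 'V' (after the try/except). Output: JTV

Answer: JTV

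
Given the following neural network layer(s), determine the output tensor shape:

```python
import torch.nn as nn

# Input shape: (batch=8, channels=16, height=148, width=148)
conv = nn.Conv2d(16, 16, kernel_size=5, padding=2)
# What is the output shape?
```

Input: (8, 16, 148, 148) -> Output: (8, 16, 148, 148)

Answer: (8, 16, 148, 148)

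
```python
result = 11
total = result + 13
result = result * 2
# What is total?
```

Trace:
`result = 11` → result = 11
`total = result + 13` → total = 24
`result = result * 2` → result = 22
So total = 24

Answer: 24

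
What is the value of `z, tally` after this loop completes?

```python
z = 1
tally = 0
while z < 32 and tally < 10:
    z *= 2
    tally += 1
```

Double until >= 32 or 10 iterations
`z, tally` takes the values: (1, 0) → (2, 0) → (2, 1) → (4, 1) → (4, 2) → (8, 2) → (8, 3) → (16, 3) → (16, 4) → (32, 4) → (32, 5)

Answer: 32, 5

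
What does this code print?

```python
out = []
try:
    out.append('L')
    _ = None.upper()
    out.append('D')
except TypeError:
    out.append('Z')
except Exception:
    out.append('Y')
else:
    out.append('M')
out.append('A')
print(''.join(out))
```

Execution trace: 'L' (try body) → 'Y' (except Exception) → 'A' (after the try/except). Output: LYA

Answer: LYA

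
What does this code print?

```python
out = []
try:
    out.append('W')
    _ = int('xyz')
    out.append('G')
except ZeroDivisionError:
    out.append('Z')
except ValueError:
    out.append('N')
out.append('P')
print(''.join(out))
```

Execution trace: 'W' (try body) → 'N' (except ValueError) → 'P' (after the try/except). Output: WNP

Answer: WNP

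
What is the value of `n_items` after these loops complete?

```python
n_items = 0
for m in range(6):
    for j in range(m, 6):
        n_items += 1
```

Upper triangle: 6 + 5 + ... + 1
`n_items` takes the values: 0 → 1 → 2 → 3 → 4 → 5 → 6 → 7 → 8 → 9 → 10 → 11 → 12 → 13 → 14 → 15 → 16 → 17 → 18 → 19 → 20 → 21

Answer: 21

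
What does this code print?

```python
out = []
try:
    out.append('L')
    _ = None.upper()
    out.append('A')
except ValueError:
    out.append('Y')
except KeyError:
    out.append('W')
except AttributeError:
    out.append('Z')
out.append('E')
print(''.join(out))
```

Execution trace: 'L' (try body) → 'Z' (except AttributeError) → 'E' (after the try/except). Output: LZE

Answer: LZE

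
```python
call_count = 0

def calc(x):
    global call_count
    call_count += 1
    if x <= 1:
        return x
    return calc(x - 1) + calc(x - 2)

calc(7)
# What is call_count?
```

Calls(x) = 1 + Calls(x-1) + Calls(x-2); Calls(0)=Calls(1)=1. For x=7 this gives 41.

Answer: 41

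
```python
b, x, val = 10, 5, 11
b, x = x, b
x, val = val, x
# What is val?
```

Trace:
`b, x, val = 10, 5, 11` → b = 10; x = 5; val = 11
`b, x = x, b` → b = 5; x = 10
`x, val = val, x` → x = 11; val = 10
So val = 10

Answer: 10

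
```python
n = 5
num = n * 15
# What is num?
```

Trace:
`n = 5` → n = 5
`num = n * 15` → num = 75
So num = 75

Answer: 75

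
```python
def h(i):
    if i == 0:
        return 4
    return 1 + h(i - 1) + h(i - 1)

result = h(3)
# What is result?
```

h(i) = 1 + 2·h(i-1), h(0)=4. Closed form: (4+1)·2^3 - 1 = 39.

Answer: 39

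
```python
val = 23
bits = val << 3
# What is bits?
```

Trace:
`val = 23` → val = 23
`bits = val << 3` → bits = 184
So bits = 184

Answer: 184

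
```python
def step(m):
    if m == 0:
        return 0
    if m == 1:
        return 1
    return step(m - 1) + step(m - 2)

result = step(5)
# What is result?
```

Build up from base cases: step(0)=0, step(1)=1, step(2)=1, step(3)=2, step(4)=3, step(5)=5

Answer: 5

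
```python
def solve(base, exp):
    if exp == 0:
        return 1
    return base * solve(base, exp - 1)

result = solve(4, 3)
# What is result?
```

solve(4, 3) = 4 * 4 * 4 = 64

Answer: 64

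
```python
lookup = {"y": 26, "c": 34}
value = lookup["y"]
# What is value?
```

Trace:
`lookup = {"y": 26, "c": 34}` → lookup = {'y': 26, 'c': 34}
`value = lookup["y"]` → value = 26
So value = 26

Answer: 26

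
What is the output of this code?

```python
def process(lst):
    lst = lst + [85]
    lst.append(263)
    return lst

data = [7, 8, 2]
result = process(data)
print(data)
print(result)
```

Key concept: rebinding parameter vs mutation.
Step by step:
`data = [7, 8, 2]` → data = [7, 8, 2]
`result = process(data)` → result = [7, 8, 2, 85, 263]
`print(data)` → prints [7, 8, 2]
`print(result)` → prints [7, 8, 2, 85, 263]

Answer:
[7, 8, 2]
[7, 8, 2, 85, 263]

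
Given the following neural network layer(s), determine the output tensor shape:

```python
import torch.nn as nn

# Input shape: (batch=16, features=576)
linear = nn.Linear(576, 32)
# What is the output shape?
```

Input: (16, 576) -> Output: (16, 32)

Answer: (16, 32)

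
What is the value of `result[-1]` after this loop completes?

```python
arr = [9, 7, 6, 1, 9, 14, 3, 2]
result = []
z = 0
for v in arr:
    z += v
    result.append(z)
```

Cumulative sum ends at 51
`result` takes the values: [] → [9] → [9, 16] → [9, 16, 22] → [9, 16, 22, 23] → [9, 16, 22, 23, 32] → [9, 16, 22, 23, 32, 46] → [9, 16, 22, 23, 32, 46, 49] → [9, 16, 22, 23, 32, 46, 49, 51]
So `result[-1]` = 51

Answer: 51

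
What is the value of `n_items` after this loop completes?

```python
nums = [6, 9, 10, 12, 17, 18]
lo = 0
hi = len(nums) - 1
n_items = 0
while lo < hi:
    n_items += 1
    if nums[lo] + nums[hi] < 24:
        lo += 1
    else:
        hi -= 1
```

Steps to find pair summing to 24
`n_items` takes the values: 0 → 1 → 2 → 3 → 4 → 5

Answer: 5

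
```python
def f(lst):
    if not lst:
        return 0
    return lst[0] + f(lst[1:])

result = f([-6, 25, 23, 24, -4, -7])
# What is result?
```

(-6) + 25 + 23 + 24 + (-4) + (-7) + 0 = 55

Answer: 55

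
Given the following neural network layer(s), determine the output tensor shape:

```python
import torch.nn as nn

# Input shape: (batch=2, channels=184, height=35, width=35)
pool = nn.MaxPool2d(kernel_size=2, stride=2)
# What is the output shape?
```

Input: (2, 184, 35, 35) -> Output: (2, 184, 17, 17)

Answer: (2, 184, 17, 17)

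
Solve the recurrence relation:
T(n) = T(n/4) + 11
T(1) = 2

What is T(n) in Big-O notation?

Each step divides n by 4 and adds 11. After log_4(n) steps we reach T(1)=2. So T(n) = 11·log_4(n) + 2 = O(log n).

Answer: O(log n)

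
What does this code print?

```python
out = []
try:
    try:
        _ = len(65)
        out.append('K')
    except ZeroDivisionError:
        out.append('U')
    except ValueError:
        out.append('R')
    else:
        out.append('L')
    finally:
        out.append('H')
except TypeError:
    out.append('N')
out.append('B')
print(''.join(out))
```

Execution trace: 'H' (finally) → 'N' (outer except TypeError) → 'B' (after the try/except). Output: HNB

Answer: HNB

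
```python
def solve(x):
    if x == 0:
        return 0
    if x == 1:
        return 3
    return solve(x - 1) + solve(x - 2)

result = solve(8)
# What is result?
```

Build up from base cases: solve(0)=0, solve(1)=3, solve(2)=3, solve(3)=6, solve(4)=9, solve(5)=15, solve(6)=24, ..., solve(8)=63

Answer: 63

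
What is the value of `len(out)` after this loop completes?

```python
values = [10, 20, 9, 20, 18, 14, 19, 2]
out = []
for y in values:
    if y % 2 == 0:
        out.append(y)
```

Count even numbers in [10, 20, 9, 20, 18, 14, 19, 2]
`out` takes the values: [] → [10] → [10, 20] → [10, 20, 20] → [10, 20, 20, 18] → [10, 20, 20, 18, 14] → [10, 20, 20, 18, 14, 2]
So `len(out)` = 6

Answer: 6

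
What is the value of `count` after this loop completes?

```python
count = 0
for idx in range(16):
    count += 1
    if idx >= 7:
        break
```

Loop breaks when idx reaches 7, count is 8
`count` takes the values: 0 → 1 → 2 → 3 → 4 → 5 → 6 → 7 → 8

Answer: 8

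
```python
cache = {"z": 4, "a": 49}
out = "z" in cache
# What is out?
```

Trace:
`cache = {"z": 4, "a": 49}` → cache = {'z': 4, 'a': 49}
`out = "z" in cache` → out = True
So out = True

Answer: True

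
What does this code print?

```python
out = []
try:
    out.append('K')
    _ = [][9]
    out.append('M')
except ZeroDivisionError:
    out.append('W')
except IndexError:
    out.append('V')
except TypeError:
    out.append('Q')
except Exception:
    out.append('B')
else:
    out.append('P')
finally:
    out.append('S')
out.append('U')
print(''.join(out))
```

Execution trace: 'K' (try body) → 'V' (except IndexError) → 'S' (finally) → 'U' (after the try/except). Output: KVSU

Answer: KVSU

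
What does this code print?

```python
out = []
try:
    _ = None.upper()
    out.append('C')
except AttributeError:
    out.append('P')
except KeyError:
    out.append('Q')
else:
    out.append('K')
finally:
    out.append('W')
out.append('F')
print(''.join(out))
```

Execution trace: 'P' (except AttributeError) → 'W' (finally) → 'F' (after the try/except). Output: PWF

Answer: PWF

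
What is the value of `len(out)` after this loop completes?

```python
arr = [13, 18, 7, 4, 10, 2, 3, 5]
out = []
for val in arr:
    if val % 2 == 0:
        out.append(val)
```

Count even numbers in [13, 18, 7, 4, 10, 2, 3, 5]
`out` takes the values: [] → [18] → [18, 4] → [18, 4, 10] → [18, 4, 10, 2]
So `len(out)` = 4

Answer: 4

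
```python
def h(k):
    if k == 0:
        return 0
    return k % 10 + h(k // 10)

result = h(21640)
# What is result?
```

Sum of digits of 21640: 0 + 4 + 6 + 1 + 2 = 13

Answer: 13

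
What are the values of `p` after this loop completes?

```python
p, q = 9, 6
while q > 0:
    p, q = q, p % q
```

GCD of 9 and 6
`p` takes the values: 9 → 6 → 3

Answer: 3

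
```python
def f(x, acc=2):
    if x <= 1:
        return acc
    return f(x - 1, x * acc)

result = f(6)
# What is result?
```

Accumulator trace (n, acc): (6, 2) -> (5, 12) -> (4, 60) -> (3, 240) -> (2, 720) -> (1, 1440) -> return 1440

Answer: 1440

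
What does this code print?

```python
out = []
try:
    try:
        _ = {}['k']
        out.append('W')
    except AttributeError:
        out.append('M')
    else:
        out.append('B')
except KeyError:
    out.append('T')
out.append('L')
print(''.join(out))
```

Execution trace: 'T' (outer except KeyError) → 'L' (after the try/except). Output: TL

Answer: TL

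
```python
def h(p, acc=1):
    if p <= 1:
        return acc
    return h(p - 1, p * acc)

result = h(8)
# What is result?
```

Accumulator trace (n, acc): (8, 1) -> (7, 8) -> (6, 56) -> (5, 336) -> (4, 1680) -> (3, 6720) -> (2, 20160) -> (1, 40320) -> return 40320

Answer: 40320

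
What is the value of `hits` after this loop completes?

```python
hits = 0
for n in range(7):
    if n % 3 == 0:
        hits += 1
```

Count numbers divisible by 3 in range(7)
`hits` takes the values: 0 → 1 → 2 → 3

Answer: 3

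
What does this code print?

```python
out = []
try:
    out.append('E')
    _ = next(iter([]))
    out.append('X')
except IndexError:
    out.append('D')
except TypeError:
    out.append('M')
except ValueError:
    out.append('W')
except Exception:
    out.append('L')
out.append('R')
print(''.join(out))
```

Execution trace: 'E' (try body) → 'L' (except Exception) → 'R' (after the try/except). Output: ELR

Answer: ELR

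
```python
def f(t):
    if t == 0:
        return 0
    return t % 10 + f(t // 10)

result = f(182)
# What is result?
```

Sum of digits of 182: 2 + 8 + 1 = 11

Answer: 11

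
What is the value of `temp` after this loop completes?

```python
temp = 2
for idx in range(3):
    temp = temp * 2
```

Multiply by 2, 3 times: 2 * 2^3 = 16
`temp` takes the values: 2 → 4 → 8 → 16

Answer: 16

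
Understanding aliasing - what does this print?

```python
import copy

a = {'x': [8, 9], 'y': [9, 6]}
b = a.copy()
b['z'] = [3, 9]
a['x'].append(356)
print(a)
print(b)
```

Key concept: shallow copy of dict with mutable values.
Step by step:
`a = {'x': [8, 9], 'y': [9, 6]}` → a = {'x': [8, 9], 'y': [9, 6]}
`b = a.copy()` → b = {'x': [8, 9], 'y': [9, 6]}
`b['z'] = [3, 9]` → b = {'x': [8, 9], 'y': [9, 6], 'z': [3, 9]}
`a['x'].append(356)` → a = {'x': [8, 9, 356], 'y': [9, 6]}; b = {'x': [8, 9, 356], 'y': [9, 6], 'z': [3, 9]}
`print(a)` → prints {'x': [8, 9, 356], 'y': [9, 6]}
`print(b)` → prints {'x': [8, 9, 356], 'y': [9, 6], 'z': [3, 9]}

Answer:
{'x': [8, 9, 356], 'y': [9, 6]}
{'x': [8, 9, 356], 'y': [9, 6], 'z': [3, 9]}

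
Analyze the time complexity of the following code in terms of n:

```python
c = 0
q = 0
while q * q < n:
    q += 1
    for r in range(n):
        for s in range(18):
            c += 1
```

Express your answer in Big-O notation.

Each loop level contributes: √n × n × 1. Multiplying the contributions gives O(n√n).

Answer: O(n√n)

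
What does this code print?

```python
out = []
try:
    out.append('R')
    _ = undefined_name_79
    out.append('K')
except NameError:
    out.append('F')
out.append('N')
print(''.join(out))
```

Execution trace: 'R' (try body) → 'F' (except NameError) → 'N' (after the try/except). Output: RFN

Answer: RFN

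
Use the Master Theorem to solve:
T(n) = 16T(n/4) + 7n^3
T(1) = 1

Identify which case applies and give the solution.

a=16, b=4, f(n)=7n^3. log_4(16) = 2. Since c=3 > 2 and the regularity condition holds (16(n/4)^3 = (16/4^3)n^3 with 16/4^3 < 1), Case 3 applies: T(n) = Θ(f(n)) = O(n^3).

Answer: O(n^3) - Case 3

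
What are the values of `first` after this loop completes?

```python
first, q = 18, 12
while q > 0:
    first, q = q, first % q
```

GCD of 18 and 12
`first` takes the values: 18 → 12 → 6

Answer: 6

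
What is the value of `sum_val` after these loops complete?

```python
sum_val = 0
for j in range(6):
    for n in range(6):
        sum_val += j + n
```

Sum of all j+n for j,n in 6x6
`sum_val` takes the values: 0 → 1 → 3 → 6 → 10 → 15 → 16 → 18 → 21 → 25 → 30 → 36 → 38 → 41 → 45 → 50 → 56 → 63 → 66 → 70 → 75 → 81 → 88 → 96 → 100 → 105 → 111 → 118 → 126 → 135 → 140 → 146 → 153 → 161 → 170 → 180

Answer: 180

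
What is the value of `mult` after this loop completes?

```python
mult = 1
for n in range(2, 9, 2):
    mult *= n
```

Product of even numbers 2 to 8
`mult` takes the values: 1 → 2 → 8 → 48 → 384

Answer: 384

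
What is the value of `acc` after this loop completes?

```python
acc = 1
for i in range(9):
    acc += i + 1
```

Start at 1, add 1 to 9 = 46
`acc` takes the values: 1 → 2 → 4 → 7 → 11 → 16 → 22 → 29 → 37 → 46

Answer: 46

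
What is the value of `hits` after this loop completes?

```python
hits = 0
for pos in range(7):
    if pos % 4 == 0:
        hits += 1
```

Count numbers divisible by 4 in range(7)
`hits` takes the values: 0 → 1 → 2

Answer: 2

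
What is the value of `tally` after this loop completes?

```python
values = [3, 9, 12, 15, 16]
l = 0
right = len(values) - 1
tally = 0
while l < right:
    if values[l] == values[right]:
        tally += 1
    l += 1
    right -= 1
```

Count matching pairs from ends
`tally` takes the values: 0

Answer: 0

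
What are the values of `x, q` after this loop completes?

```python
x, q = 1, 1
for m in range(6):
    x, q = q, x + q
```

Fibonacci: after 6 iterations
`x, q` takes the values: (1, 1) → (1, 2) → (2, 3) → (3, 5) → (5, 8) → (8, 13) → (13, 21)

Answer: 13, 21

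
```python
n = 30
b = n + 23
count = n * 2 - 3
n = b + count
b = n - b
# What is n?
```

Trace:
`n = 30` → n = 30
`b = n + 23` → b = 53
`count = n * 2 - 3` → count = 57
`n = b + count` → n = 110
`b = n - b` → b = 57
So n = 110

Answer: 110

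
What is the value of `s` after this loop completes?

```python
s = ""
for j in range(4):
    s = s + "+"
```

Repeat '+' 4 times
`s` takes the values: "" → "+" → "++" → "+++" → "++++"

Answer: "++++"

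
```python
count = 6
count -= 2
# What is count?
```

Trace:
`count = 6` → count = 6
`count -= 2` → count = 4
So count = 4

Answer: 4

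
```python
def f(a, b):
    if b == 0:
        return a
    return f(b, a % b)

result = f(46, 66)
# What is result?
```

f(46, 66) -> f(66, 46) -> f(46, 20) -> f(20, 6) -> f(6, 2) -> f(2, 0) -> 2

Answer: 2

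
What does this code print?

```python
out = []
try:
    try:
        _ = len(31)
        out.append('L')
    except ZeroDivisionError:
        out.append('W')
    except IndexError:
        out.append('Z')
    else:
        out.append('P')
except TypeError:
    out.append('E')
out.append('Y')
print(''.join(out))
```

Execution trace: 'E' (outer except TypeError) → 'Y' (after the try/except). Output: EY

Answer: EY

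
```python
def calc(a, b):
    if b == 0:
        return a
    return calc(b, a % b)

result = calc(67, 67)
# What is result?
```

calc(67, 67) -> calc(67, 0) -> 67

Answer: 67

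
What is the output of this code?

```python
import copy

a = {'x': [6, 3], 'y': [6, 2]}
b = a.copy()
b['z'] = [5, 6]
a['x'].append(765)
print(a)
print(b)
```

Key concept: shallow copy of dict with mutable values.
Step by step:
`a = {'x': [6, 3], 'y': [6, 2]}` → a = {'x': [6, 3], 'y': [6, 2]}
`b = a.copy()` → b = {'x': [6, 3], 'y': [6, 2]}
`b['z'] = [5, 6]` → b = {'x': [6, 3], 'y': [6, 2], 'z': [5, 6]}
`a['x'].append(765)` → a = {'x': [6, 3, 765], 'y': [6, 2]}; b = {'x': [6, 3, 765], 'y': [6, 2], 'z': [5, 6]}
`print(a)` → prints {'x': [6, 3, 765], 'y': [6, 2]}
`print(b)` → prints {'x': [6, 3, 765], 'y': [6, 2], 'z': [5, 6]}

Answer:
{'x': [6, 3, 765], 'y': [6, 2]}
{'x': [6, 3, 765], 'y': [6, 2], 'z': [5, 6]}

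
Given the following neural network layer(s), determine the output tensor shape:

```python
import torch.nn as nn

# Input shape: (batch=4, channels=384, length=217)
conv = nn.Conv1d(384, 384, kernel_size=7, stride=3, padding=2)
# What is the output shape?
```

Input: (4, 384, 217) -> Output: (4, 384, 72)

Answer: (4, 384, 72)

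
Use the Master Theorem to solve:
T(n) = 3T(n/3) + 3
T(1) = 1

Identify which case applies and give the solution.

a=3, b=3, f(n)=3. log_3(3) = 1. Since c=0 < 1, Case 1 applies: T(n) = Θ(n^log_b(a)) = O(n).

Answer: O(n) - Case 1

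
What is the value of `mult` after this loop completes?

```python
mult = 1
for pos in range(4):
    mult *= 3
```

3^4 = 81
`mult` takes the values: 1 → 3 → 9 → 27 → 81

Answer: 81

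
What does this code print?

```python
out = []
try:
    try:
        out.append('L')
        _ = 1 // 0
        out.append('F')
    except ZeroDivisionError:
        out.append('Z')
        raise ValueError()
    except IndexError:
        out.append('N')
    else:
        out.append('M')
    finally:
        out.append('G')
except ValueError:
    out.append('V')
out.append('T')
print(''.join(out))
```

Execution trace: 'L' (inner try body) → 'Z' (inner except ZeroDivisionError) → 'G' (inner finally) → 'V' (outer except ValueError) → 'T' (after the try/except). Output: LZGVT

Answer: LZGVT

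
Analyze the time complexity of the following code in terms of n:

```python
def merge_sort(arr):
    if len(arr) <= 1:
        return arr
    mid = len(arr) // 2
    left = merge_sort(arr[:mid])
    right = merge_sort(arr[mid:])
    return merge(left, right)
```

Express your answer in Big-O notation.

This is Merge sort. Time complexity: O(n log n).

Answer: O(n log n)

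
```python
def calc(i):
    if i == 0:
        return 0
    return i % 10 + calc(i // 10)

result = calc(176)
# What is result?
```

Sum of digits of 176: 6 + 7 + 1 = 14

Answer: 14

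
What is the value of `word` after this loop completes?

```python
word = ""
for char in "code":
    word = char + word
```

Reverse 'code'
`word` takes the values: "" → "c" → "oc" → "doc" → "edoc"

Answer: "edoc"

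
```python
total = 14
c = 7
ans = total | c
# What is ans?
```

Trace:
`total = 14` → total = 14
`c = 7` → c = 7
`ans = total | c` → ans = 15
So ans = 15

Answer: 15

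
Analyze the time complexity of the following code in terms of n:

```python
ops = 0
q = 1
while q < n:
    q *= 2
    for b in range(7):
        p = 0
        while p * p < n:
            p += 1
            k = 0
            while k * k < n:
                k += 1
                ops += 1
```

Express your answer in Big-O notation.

Each loop level contributes: log n × 1 × √n × √n. Multiplying the contributions gives O(n log n).

Answer: O(n log n)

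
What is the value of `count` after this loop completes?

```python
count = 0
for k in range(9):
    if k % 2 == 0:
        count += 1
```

Count numbers divisible by 2 in range(9)
`count` takes the values: 0 → 1 → 2 → 3 → 4 → 5

Answer: 5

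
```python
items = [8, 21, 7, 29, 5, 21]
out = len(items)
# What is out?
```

Trace:
`items = [8, 21, 7, 29, 5, 21]` → items = [8, 21, 7, 29, 5, 21]
`out = len(items)` → out = 6
So out = 6

Answer: 6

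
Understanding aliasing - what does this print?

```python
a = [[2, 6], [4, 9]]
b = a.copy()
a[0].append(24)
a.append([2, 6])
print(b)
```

Key concept: shallow copy with nested lists.
Step by step:
`a = [[2, 6], [4, 9]]` → a = [[2, 6], [4, 9]]
`b = a.copy()` → b = [[2, 6], [4, 9]]
`a[0].append(24)` → a = [[2, 6, 24], [4, 9]]; b = [[2, 6, 24], [4, 9]]
`a.append([2, 6])` → a = [[2, 6, 24], [4, 9], [2, 6]]
`print(b)` → prints [[2, 6, 24], [4, 9]]

Answer: [[2, 6, 24], [4, 9]]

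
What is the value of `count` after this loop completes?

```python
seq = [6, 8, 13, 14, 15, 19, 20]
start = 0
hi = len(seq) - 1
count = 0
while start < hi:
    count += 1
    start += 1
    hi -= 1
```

Iterations until pointers meet (list length 7)
`count` takes the values: 0 → 1 → 2 → 3

Answer: 3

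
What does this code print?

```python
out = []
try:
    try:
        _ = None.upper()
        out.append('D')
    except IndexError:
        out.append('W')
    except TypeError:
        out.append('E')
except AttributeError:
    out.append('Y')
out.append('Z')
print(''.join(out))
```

Execution trace: 'Y' (outer except AttributeError) → 'Z' (after the try/except). Output: YZ

Answer: YZ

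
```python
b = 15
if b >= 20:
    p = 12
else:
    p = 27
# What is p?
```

Trace:
`b = 15` → b = 15
`if b >= 20: ...` → b >= 20 is False, take else branch → p = 27
So p = 27

Answer: 27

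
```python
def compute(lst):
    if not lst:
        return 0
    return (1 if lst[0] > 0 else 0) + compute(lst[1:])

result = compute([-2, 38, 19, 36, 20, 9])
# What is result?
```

Count of positive elements in [-2, 38, 19, 36, 20, 9] = 5

Answer: 5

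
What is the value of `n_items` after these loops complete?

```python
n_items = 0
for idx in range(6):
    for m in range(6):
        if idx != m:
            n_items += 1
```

6² - 6 (exclude diagonal)
`n_items` takes the values: 0 → 1 → 2 → 3 → 4 → 5 → 6 → 7 → 8 → 9 → 10 → 11 → 12 → 13 → 14 → 15 → 16 → 17 → 18 → 19 → 20 → 21 → 22 → 23 → 24 → 25 → 26 → 27 → 28 → 29 → 30

Answer: 30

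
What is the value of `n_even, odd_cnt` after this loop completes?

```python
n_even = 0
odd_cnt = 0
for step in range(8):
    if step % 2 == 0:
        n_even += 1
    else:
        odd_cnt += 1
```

Count evens and odds in range(8)
`n_even, odd_cnt` takes the values: (0, 0) → (1, 0) → (1, 1) → (2, 1) → (2, 2) → (3, 2) → (3, 3) → (4, 3) → (4, 4)

Answer: 4, 4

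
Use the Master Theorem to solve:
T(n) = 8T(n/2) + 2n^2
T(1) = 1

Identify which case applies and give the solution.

a=8, b=2, f(n)=2n^2. log_2(8) = 3. Since c=2 < 3, Case 1 applies: T(n) = Θ(n^log_b(a)) = O(n^3).

Answer: O(n^3) - Case 1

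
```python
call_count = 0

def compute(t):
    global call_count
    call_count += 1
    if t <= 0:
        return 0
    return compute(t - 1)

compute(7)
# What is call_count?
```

Linear recursion stepping by 1: 8 calls from t=7 down to ≤0.

Answer: 8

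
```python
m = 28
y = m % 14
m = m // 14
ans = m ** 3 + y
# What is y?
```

Trace:
`m = 28` → m = 28
`y = m % 14` → y = 0
`m = m // 14` → m = 2
`ans = m ** 3 + y` → ans = 8
So y = 0

Answer: 0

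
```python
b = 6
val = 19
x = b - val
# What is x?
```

Trace:
`b = 6` → b = 6
`val = 19` → val = 19
`x = b - val` → x = -13
So x = -13

Answer: -13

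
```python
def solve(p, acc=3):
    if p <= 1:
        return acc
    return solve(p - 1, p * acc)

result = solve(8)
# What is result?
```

Accumulator trace (n, acc): (8, 3) -> (7, 24) -> (6, 168) -> (5, 1008) -> (4, 5040) -> (3, 20160) -> (2, 60480) -> (1, 120960) -> return 120960

Answer: 120960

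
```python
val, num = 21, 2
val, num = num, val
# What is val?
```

Trace:
`val, num = 21, 2` → val = 21; num = 2
`val, num = num, val` → val = 2; num = 21
So val = 2

Answer: 2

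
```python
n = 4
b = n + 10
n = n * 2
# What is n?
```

Trace:
`n = 4` → n = 4
`b = n + 10` → b = 14
`n = n * 2` → n = 8
So n = 8

Answer: 8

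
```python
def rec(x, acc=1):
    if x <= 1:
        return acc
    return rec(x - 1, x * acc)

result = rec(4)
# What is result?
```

Accumulator trace (n, acc): (4, 1) -> (3, 4) -> (2, 12) -> (1, 24) -> return 24

Answer: 24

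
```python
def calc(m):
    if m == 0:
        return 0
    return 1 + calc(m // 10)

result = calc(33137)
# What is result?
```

Count of digits of 33137: 5

Answer: 5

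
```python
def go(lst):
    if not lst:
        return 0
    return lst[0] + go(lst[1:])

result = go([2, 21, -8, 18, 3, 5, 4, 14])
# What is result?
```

2 + 21 + (-8) + 18 + 3 + 5 + 4 + 14 + 0 = 59

Answer: 59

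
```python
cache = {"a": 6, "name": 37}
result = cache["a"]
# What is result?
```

Trace:
`cache = {"a": 6, "name": 37}` → cache = {'a': 6, 'name': 37}
`result = cache["a"]` → result = 6
So result = 6

Answer: 6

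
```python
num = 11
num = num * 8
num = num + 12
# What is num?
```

Trace:
`num = 11` → num = 11
`num = num * 8` → num = 88
`num = num + 12` → num = 100
So num = 100

Answer: 100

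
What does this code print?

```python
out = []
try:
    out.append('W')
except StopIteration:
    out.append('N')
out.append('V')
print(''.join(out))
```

Execution trace: 'W' (try body, no exception) → 'V' (after the try/except). Output: WV

Answer: WV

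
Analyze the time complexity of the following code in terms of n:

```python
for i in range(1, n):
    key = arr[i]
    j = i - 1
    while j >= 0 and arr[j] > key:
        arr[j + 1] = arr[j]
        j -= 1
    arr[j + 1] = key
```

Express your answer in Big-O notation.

This is Insertion sort. Time complexity: O(n²).

Answer: O(n²)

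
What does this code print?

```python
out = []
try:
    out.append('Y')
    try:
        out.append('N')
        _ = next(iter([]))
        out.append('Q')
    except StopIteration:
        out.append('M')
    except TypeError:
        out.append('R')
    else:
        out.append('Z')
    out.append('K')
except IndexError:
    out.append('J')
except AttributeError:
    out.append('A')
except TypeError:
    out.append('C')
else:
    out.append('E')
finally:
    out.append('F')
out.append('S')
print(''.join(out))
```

Execution trace: 'Y' (try body) → 'N' (inner try body) → 'M' (inner except StopIteration) → 'K' (try body, no exception) → 'E' (else) → 'F' (finally) → 'S' (after the try/except). Output: YNMKEFS

Answer: YNMKEFS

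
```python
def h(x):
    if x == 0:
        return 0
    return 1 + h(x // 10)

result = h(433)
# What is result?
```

Count of digits of 433: 3

Answer: 3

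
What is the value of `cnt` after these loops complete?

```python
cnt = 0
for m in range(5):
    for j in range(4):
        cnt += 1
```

5 * 4 = 20
`cnt` takes the values: 0 → 1 → 2 → 3 → 4 → 5 → 6 → 7 → 8 → 9 → 10 → 11 → 12 → 13 → 14 → 15 → 16 → 17 → 18 → 19 → 20

Answer: 20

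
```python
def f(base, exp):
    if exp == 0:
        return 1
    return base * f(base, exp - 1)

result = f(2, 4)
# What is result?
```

f(2, 4) = 2 * 2 * 2 * 2 = 16

Answer: 16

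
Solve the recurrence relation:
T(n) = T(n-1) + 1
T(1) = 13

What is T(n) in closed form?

Unrolling: T(n) = T(1) + 1·(n-1) = 13 + 1(n-1) = n + 12.

Answer: T(n) = n + 12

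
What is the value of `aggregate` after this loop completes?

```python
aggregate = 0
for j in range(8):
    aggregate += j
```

Sum of 0 to 7 = 28
`aggregate` takes the values: 0 → 1 → 3 → 6 → 10 → 15 → 21 → 28

Answer: 28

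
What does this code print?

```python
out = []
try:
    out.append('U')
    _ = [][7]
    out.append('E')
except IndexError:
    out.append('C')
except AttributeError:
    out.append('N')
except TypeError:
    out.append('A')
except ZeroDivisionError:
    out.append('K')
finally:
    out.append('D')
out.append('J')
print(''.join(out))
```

Execution trace: 'U' (try body) → 'C' (except IndexError) → 'D' (finally) → 'J' (after the try/except). Output: UCDJ

Answer: UCDJ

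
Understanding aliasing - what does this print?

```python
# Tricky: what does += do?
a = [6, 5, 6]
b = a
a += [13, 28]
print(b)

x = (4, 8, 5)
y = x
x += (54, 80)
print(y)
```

Key concept: += behavior differs for mutable vs immutable.
Step by step:
`a = [6, 5, 6]` → a = [6, 5, 6]
`b = a` → b = [6, 5, 6] (same object as a)
`a += [13, 28]` → a = [6, 5, 6, 13, 28] (same object as b); b = [6, 5, 6, 13, 28] (same object as a)
`print(b)` → prints [6, 5, 6, 13, 28]
`x = (4, 8, 5)` → x = (4, 8, 5)
`y = x` → y = (4, 8, 5)
`x += (54, 80)` → x = (4, 8, 5, 54, 80)
`print(y)` → prints (4, 8, 5)

Answer:
[6, 5, 6, 13, 28]
(4, 8, 5)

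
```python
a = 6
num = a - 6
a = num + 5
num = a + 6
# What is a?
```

Trace:
`a = 6` → a = 6
`num = a - 6` → num = 0
`a = num + 5` → a = 5
`num = a + 6` → num = 11
So a = 5

Answer: 5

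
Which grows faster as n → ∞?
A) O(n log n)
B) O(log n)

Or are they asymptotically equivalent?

O(n log n) vs O(log n): Higher order terms dominate.

Answer: A) O(n log n) grows faster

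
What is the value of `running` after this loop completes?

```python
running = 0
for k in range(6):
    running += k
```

Sum of 0 to 5 = 15
`running` takes the values: 0 → 1 → 3 → 6 → 10 → 15

Answer: 15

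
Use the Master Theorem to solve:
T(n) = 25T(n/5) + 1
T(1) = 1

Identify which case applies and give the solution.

a=25, b=5, f(n)=1. log_5(25) = 2. Since c=0 < 2, Case 1 applies: T(n) = Θ(n^log_b(a)) = O(n^2).

Answer: O(n^2) - Case 1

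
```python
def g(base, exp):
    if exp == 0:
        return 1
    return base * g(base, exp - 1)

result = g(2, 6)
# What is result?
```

g(2, 6) = 2 * 2 * 2 * 2 * 2 * 2 = 64

Answer: 64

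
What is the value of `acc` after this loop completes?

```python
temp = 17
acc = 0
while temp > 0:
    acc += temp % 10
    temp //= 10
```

Sum digits of 17
`acc` takes the values: 0 → 7 → 8

Answer: 8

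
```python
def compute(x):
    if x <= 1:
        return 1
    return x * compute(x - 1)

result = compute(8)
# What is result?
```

compute(8) = 8 * 7 * 6 * 5 * 4 * 3 * 2 * 1 = 40320

Answer: 40320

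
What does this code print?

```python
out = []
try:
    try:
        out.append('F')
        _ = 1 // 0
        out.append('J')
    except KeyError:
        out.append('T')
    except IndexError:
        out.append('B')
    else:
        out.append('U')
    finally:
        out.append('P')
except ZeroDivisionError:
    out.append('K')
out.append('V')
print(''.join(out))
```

Execution trace: 'F' (try body) → 'P' (finally) → 'K' (outer except ZeroDivisionError) → 'V' (after the try/except). Output: FPKV

Answer: FPKV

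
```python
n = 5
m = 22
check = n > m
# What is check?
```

Trace:
`n = 5` → n = 5
`m = 22` → m = 22
`check = n > m` → check = False
So check = False

Answer: False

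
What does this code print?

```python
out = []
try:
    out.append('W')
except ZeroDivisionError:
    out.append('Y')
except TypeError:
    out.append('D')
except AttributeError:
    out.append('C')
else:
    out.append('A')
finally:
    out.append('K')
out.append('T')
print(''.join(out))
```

Execution trace: 'W' (try body, no exception) → 'A' (else) → 'K' (finally) → 'T' (after the try/except). Output: WAKT

Answer: WAKT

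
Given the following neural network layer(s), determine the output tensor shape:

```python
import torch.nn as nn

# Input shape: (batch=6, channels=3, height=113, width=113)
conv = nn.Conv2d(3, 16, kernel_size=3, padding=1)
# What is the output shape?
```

Input: (6, 3, 113, 113) -> Output: (6, 16, 113, 113)

Answer: (6, 16, 113, 113)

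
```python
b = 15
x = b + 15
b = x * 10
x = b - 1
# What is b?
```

Trace:
`b = 15` → b = 15
`x = b + 15` → x = 30
`b = x * 10` → b = 300
`x = b - 1` → x = 299
So b = 300

Answer: 300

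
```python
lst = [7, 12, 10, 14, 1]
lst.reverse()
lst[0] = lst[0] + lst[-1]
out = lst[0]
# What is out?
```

Trace:
`lst = [7, 12, 10, 14, 1]` → lst = [7, 12, 10, 14, 1]
`lst.reverse()` → lst = [1, 14, 10, 12, 7]
`lst[0] = lst[0] + lst[-1]` → lst = [8, 14, 10, 12, 7]
`out = lst[0]` → out = 8
So out = 8

Answer: 8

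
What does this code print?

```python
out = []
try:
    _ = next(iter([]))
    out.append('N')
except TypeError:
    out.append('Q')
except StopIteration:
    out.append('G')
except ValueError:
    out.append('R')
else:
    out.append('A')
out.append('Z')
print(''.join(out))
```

Execution trace: 'G' (except StopIteration) → 'Z' (after the try/except). Output: GZ

Answer: GZ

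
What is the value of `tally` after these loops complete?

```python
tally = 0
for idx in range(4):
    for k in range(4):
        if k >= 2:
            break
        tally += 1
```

Inner breaks at 2, outer runs 4 times
`tally` takes the values: 0 → 1 → 2 → 3 → 4 → 5 → 6 → 7 → 8

Answer: 8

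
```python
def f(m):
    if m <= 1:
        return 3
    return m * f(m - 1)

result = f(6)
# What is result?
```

f(6) = 6 * 5 * 4 * 3 * 2 * 3 = 2160

Answer: 2160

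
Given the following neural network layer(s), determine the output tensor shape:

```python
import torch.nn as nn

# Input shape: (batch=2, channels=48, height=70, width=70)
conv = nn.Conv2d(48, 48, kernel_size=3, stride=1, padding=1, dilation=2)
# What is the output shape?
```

Input: (2, 48, 70, 70) -> Output: (2, 48, 68, 68)

Answer: (2, 48, 68, 68)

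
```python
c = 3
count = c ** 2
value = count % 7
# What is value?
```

Trace:
`c = 3` → c = 3
`count = c ** 2` → count = 9
`value = count % 7` → value = 2
So value = 2

Answer: 2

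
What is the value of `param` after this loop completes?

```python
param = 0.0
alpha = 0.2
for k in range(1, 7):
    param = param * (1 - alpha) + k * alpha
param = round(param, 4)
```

Moving average with lr=0.2
`param` takes the values: 0.0 → 0.2 → 0.56 → 1.048 → 1.6384 → 2.31072 → 3.048576 → 3.0486

Answer: 3.0486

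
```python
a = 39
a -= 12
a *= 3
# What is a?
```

Trace:
`a = 39` → a = 39
`a -= 12` → a = 27
`a *= 3` → a = 81
So a = 81

Answer: 81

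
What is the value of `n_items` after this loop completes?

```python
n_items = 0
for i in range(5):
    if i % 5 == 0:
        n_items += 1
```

Count numbers divisible by 5 in range(5)
`n_items` takes the values: 0 → 1

Answer: 1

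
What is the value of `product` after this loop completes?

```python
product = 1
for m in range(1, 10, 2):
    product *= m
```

Product of 1, 3, 5, ... up to 9
`product` takes the values: 1 → 3 → 15 → 105 → 945

Answer: 945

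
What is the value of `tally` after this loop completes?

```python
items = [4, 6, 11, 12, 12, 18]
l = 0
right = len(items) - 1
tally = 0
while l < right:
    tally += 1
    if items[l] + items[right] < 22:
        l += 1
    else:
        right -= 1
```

Steps to find pair summing to 22
`tally` takes the values: 0 → 1 → 2 → 3 → 4 → 5

Answer: 5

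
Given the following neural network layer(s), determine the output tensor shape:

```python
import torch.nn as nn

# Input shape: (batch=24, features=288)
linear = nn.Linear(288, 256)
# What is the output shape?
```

Input: (24, 288) -> Output: (24, 256)

Answer: (24, 256)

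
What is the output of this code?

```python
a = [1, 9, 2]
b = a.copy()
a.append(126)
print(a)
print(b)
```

Key concept: list.copy() creates independent copy.
Step by step:
`a = [1, 9, 2]` → a = [1, 9, 2]
`b = a.copy()` → b = [1, 9, 2]
`a.append(126)` → a = [1, 9, 2, 126]
`print(a)` → prints [1, 9, 2, 126]
`print(b)` → prints [1, 9, 2]

Answer:
[1, 9, 2, 126]
[1, 9, 2]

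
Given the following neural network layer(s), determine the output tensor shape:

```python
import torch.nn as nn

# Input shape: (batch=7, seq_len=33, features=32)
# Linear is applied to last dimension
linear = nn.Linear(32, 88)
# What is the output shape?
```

Input: (7, 33, 32) -> Output: (7, 33, 88)

Answer: (7, 33, 88)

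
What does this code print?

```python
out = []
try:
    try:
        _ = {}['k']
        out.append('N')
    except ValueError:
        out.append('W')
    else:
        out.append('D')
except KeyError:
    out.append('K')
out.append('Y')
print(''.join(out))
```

Execution trace: 'K' (outer except KeyError) → 'Y' (after the try/except). Output: KY

Answer: KY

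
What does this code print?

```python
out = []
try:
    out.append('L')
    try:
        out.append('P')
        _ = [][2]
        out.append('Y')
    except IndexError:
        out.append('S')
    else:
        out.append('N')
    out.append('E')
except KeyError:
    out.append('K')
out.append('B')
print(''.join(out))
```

Execution trace: 'L' (try body) → 'P' (inner try body) → 'S' (inner except IndexError) → 'E' (try body, no exception) → 'B' (after the try/except). Output: LPSEB

Answer: LPSEB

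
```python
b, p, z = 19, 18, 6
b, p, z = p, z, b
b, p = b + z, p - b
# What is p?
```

Trace:
`b, p, z = 19, 18, 6` → b = 19; p = 18; z = 6
`b, p, z = p, z, b` → b = 18; p = 6; z = 19
`b, p = b + z, p - b` → b = 37; p = -12
So p = -12

Answer: -12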